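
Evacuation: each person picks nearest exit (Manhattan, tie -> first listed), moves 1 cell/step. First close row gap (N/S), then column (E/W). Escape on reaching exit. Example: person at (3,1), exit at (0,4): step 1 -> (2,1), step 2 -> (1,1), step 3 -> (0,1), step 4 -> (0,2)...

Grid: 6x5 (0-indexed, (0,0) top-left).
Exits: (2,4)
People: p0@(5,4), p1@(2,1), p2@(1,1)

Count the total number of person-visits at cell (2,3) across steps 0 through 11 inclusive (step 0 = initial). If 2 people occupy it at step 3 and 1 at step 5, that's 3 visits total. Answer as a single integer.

Step 0: p0@(5,4) p1@(2,1) p2@(1,1) -> at (2,3): 0 [-], cum=0
Step 1: p0@(4,4) p1@(2,2) p2@(2,1) -> at (2,3): 0 [-], cum=0
Step 2: p0@(3,4) p1@(2,3) p2@(2,2) -> at (2,3): 1 [p1], cum=1
Step 3: p0@ESC p1@ESC p2@(2,3) -> at (2,3): 1 [p2], cum=2
Step 4: p0@ESC p1@ESC p2@ESC -> at (2,3): 0 [-], cum=2
Total visits = 2

Answer: 2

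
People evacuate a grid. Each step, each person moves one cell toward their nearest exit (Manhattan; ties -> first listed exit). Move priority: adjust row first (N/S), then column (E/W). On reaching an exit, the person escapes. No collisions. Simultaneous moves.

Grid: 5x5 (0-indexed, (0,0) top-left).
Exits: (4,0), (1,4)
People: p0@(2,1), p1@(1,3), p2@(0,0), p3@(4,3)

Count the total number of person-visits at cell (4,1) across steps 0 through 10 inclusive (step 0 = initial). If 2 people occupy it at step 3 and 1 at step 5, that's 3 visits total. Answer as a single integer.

Step 0: p0@(2,1) p1@(1,3) p2@(0,0) p3@(4,3) -> at (4,1): 0 [-], cum=0
Step 1: p0@(3,1) p1@ESC p2@(1,0) p3@(4,2) -> at (4,1): 0 [-], cum=0
Step 2: p0@(4,1) p1@ESC p2@(2,0) p3@(4,1) -> at (4,1): 2 [p0,p3], cum=2
Step 3: p0@ESC p1@ESC p2@(3,0) p3@ESC -> at (4,1): 0 [-], cum=2
Step 4: p0@ESC p1@ESC p2@ESC p3@ESC -> at (4,1): 0 [-], cum=2
Total visits = 2

Answer: 2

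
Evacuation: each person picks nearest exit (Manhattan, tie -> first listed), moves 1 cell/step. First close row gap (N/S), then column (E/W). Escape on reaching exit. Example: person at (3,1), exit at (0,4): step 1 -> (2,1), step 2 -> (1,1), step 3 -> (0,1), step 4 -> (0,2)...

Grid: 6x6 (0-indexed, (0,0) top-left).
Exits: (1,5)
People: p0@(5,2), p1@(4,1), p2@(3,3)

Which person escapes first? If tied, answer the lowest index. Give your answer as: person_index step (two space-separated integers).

Answer: 2 4

Derivation:
Step 1: p0:(5,2)->(4,2) | p1:(4,1)->(3,1) | p2:(3,3)->(2,3)
Step 2: p0:(4,2)->(3,2) | p1:(3,1)->(2,1) | p2:(2,3)->(1,3)
Step 3: p0:(3,2)->(2,2) | p1:(2,1)->(1,1) | p2:(1,3)->(1,4)
Step 4: p0:(2,2)->(1,2) | p1:(1,1)->(1,2) | p2:(1,4)->(1,5)->EXIT
Step 5: p0:(1,2)->(1,3) | p1:(1,2)->(1,3) | p2:escaped
Step 6: p0:(1,3)->(1,4) | p1:(1,3)->(1,4) | p2:escaped
Step 7: p0:(1,4)->(1,5)->EXIT | p1:(1,4)->(1,5)->EXIT | p2:escaped
Exit steps: [7, 7, 4]
First to escape: p2 at step 4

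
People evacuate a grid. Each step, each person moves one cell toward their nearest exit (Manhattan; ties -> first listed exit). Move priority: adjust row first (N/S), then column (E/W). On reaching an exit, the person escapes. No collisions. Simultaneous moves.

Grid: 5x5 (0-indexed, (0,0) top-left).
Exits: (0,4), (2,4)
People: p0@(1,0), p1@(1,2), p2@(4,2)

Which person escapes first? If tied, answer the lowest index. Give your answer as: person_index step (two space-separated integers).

Answer: 1 3

Derivation:
Step 1: p0:(1,0)->(0,0) | p1:(1,2)->(0,2) | p2:(4,2)->(3,2)
Step 2: p0:(0,0)->(0,1) | p1:(0,2)->(0,3) | p2:(3,2)->(2,2)
Step 3: p0:(0,1)->(0,2) | p1:(0,3)->(0,4)->EXIT | p2:(2,2)->(2,3)
Step 4: p0:(0,2)->(0,3) | p1:escaped | p2:(2,3)->(2,4)->EXIT
Step 5: p0:(0,3)->(0,4)->EXIT | p1:escaped | p2:escaped
Exit steps: [5, 3, 4]
First to escape: p1 at step 3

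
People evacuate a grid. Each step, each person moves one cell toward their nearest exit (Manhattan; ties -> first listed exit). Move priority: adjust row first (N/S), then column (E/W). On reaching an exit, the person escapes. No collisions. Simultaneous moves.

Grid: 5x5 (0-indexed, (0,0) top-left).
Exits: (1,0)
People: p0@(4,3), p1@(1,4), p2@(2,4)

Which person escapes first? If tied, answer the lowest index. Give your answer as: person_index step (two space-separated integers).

Answer: 1 4

Derivation:
Step 1: p0:(4,3)->(3,3) | p1:(1,4)->(1,3) | p2:(2,4)->(1,4)
Step 2: p0:(3,3)->(2,3) | p1:(1,3)->(1,2) | p2:(1,4)->(1,3)
Step 3: p0:(2,3)->(1,3) | p1:(1,2)->(1,1) | p2:(1,3)->(1,2)
Step 4: p0:(1,3)->(1,2) | p1:(1,1)->(1,0)->EXIT | p2:(1,2)->(1,1)
Step 5: p0:(1,2)->(1,1) | p1:escaped | p2:(1,1)->(1,0)->EXIT
Step 6: p0:(1,1)->(1,0)->EXIT | p1:escaped | p2:escaped
Exit steps: [6, 4, 5]
First to escape: p1 at step 4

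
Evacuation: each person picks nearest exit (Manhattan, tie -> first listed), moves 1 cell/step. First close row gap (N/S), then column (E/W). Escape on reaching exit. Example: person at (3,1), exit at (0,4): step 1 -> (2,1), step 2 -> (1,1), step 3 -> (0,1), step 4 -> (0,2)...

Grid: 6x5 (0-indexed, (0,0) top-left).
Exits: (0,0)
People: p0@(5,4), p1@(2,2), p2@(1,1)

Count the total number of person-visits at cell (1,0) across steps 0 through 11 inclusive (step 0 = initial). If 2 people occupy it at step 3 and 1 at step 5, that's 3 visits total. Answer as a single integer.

Answer: 0

Derivation:
Step 0: p0@(5,4) p1@(2,2) p2@(1,1) -> at (1,0): 0 [-], cum=0
Step 1: p0@(4,4) p1@(1,2) p2@(0,1) -> at (1,0): 0 [-], cum=0
Step 2: p0@(3,4) p1@(0,2) p2@ESC -> at (1,0): 0 [-], cum=0
Step 3: p0@(2,4) p1@(0,1) p2@ESC -> at (1,0): 0 [-], cum=0
Step 4: p0@(1,4) p1@ESC p2@ESC -> at (1,0): 0 [-], cum=0
Step 5: p0@(0,4) p1@ESC p2@ESC -> at (1,0): 0 [-], cum=0
Step 6: p0@(0,3) p1@ESC p2@ESC -> at (1,0): 0 [-], cum=0
Step 7: p0@(0,2) p1@ESC p2@ESC -> at (1,0): 0 [-], cum=0
Step 8: p0@(0,1) p1@ESC p2@ESC -> at (1,0): 0 [-], cum=0
Step 9: p0@ESC p1@ESC p2@ESC -> at (1,0): 0 [-], cum=0
Total visits = 0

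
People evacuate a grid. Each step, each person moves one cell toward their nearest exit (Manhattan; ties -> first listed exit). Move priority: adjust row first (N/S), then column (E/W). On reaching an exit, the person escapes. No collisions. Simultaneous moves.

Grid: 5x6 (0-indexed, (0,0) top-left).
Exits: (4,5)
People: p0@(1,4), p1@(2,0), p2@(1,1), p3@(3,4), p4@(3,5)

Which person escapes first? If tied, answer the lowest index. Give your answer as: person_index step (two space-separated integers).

Answer: 4 1

Derivation:
Step 1: p0:(1,4)->(2,4) | p1:(2,0)->(3,0) | p2:(1,1)->(2,1) | p3:(3,4)->(4,4) | p4:(3,5)->(4,5)->EXIT
Step 2: p0:(2,4)->(3,4) | p1:(3,0)->(4,0) | p2:(2,1)->(3,1) | p3:(4,4)->(4,5)->EXIT | p4:escaped
Step 3: p0:(3,4)->(4,4) | p1:(4,0)->(4,1) | p2:(3,1)->(4,1) | p3:escaped | p4:escaped
Step 4: p0:(4,4)->(4,5)->EXIT | p1:(4,1)->(4,2) | p2:(4,1)->(4,2) | p3:escaped | p4:escaped
Step 5: p0:escaped | p1:(4,2)->(4,3) | p2:(4,2)->(4,3) | p3:escaped | p4:escaped
Step 6: p0:escaped | p1:(4,3)->(4,4) | p2:(4,3)->(4,4) | p3:escaped | p4:escaped
Step 7: p0:escaped | p1:(4,4)->(4,5)->EXIT | p2:(4,4)->(4,5)->EXIT | p3:escaped | p4:escaped
Exit steps: [4, 7, 7, 2, 1]
First to escape: p4 at step 1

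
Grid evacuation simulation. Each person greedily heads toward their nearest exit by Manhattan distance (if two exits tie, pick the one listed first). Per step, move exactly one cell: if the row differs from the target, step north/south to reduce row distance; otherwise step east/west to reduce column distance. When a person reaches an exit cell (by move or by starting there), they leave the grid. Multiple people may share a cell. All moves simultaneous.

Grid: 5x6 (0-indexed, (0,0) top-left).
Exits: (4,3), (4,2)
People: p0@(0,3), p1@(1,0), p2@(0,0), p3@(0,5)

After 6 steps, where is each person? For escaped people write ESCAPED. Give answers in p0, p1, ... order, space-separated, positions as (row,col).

Step 1: p0:(0,3)->(1,3) | p1:(1,0)->(2,0) | p2:(0,0)->(1,0) | p3:(0,5)->(1,5)
Step 2: p0:(1,3)->(2,3) | p1:(2,0)->(3,0) | p2:(1,0)->(2,0) | p3:(1,5)->(2,5)
Step 3: p0:(2,3)->(3,3) | p1:(3,0)->(4,0) | p2:(2,0)->(3,0) | p3:(2,5)->(3,5)
Step 4: p0:(3,3)->(4,3)->EXIT | p1:(4,0)->(4,1) | p2:(3,0)->(4,0) | p3:(3,5)->(4,5)
Step 5: p0:escaped | p1:(4,1)->(4,2)->EXIT | p2:(4,0)->(4,1) | p3:(4,5)->(4,4)
Step 6: p0:escaped | p1:escaped | p2:(4,1)->(4,2)->EXIT | p3:(4,4)->(4,3)->EXIT

ESCAPED ESCAPED ESCAPED ESCAPED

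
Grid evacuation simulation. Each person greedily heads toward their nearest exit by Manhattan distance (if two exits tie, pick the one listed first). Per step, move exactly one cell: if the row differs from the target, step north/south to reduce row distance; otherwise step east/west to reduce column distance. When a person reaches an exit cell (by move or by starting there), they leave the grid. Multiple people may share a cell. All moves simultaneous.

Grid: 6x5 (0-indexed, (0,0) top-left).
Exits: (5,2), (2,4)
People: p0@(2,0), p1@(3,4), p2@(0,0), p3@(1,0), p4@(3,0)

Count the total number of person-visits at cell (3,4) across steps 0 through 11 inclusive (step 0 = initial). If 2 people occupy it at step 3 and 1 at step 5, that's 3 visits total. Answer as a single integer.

Step 0: p0@(2,0) p1@(3,4) p2@(0,0) p3@(1,0) p4@(3,0) -> at (3,4): 1 [p1], cum=1
Step 1: p0@(2,1) p1@ESC p2@(1,0) p3@(2,0) p4@(4,0) -> at (3,4): 0 [-], cum=1
Step 2: p0@(2,2) p1@ESC p2@(2,0) p3@(2,1) p4@(5,0) -> at (3,4): 0 [-], cum=1
Step 3: p0@(2,3) p1@ESC p2@(2,1) p3@(2,2) p4@(5,1) -> at (3,4): 0 [-], cum=1
Step 4: p0@ESC p1@ESC p2@(2,2) p3@(2,3) p4@ESC -> at (3,4): 0 [-], cum=1
Step 5: p0@ESC p1@ESC p2@(2,3) p3@ESC p4@ESC -> at (3,4): 0 [-], cum=1
Step 6: p0@ESC p1@ESC p2@ESC p3@ESC p4@ESC -> at (3,4): 0 [-], cum=1
Total visits = 1

Answer: 1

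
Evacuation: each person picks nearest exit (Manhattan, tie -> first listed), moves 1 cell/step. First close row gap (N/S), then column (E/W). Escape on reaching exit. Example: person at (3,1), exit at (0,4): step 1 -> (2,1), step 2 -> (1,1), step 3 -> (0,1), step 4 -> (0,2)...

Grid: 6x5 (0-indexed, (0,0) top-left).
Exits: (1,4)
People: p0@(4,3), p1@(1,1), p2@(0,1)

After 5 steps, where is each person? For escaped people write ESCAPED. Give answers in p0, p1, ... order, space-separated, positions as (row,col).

Step 1: p0:(4,3)->(3,3) | p1:(1,1)->(1,2) | p2:(0,1)->(1,1)
Step 2: p0:(3,3)->(2,3) | p1:(1,2)->(1,3) | p2:(1,1)->(1,2)
Step 3: p0:(2,3)->(1,3) | p1:(1,3)->(1,4)->EXIT | p2:(1,2)->(1,3)
Step 4: p0:(1,3)->(1,4)->EXIT | p1:escaped | p2:(1,3)->(1,4)->EXIT

ESCAPED ESCAPED ESCAPED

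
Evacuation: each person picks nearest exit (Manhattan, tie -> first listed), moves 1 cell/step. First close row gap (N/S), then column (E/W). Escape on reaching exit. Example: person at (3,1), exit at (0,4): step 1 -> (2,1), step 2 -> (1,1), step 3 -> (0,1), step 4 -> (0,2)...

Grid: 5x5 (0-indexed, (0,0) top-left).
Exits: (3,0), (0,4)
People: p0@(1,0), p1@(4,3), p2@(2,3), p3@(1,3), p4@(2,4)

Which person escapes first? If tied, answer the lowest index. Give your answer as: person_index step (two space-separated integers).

Step 1: p0:(1,0)->(2,0) | p1:(4,3)->(3,3) | p2:(2,3)->(1,3) | p3:(1,3)->(0,3) | p4:(2,4)->(1,4)
Step 2: p0:(2,0)->(3,0)->EXIT | p1:(3,3)->(3,2) | p2:(1,3)->(0,3) | p3:(0,3)->(0,4)->EXIT | p4:(1,4)->(0,4)->EXIT
Step 3: p0:escaped | p1:(3,2)->(3,1) | p2:(0,3)->(0,4)->EXIT | p3:escaped | p4:escaped
Step 4: p0:escaped | p1:(3,1)->(3,0)->EXIT | p2:escaped | p3:escaped | p4:escaped
Exit steps: [2, 4, 3, 2, 2]
First to escape: p0 at step 2

Answer: 0 2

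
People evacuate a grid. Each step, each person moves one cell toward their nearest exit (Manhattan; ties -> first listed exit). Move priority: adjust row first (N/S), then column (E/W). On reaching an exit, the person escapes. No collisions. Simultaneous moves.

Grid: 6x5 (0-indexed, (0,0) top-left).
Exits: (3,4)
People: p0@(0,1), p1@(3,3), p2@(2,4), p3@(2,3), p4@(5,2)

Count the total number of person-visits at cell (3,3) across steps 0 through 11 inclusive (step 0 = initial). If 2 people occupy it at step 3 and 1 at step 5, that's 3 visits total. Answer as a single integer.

Answer: 4

Derivation:
Step 0: p0@(0,1) p1@(3,3) p2@(2,4) p3@(2,3) p4@(5,2) -> at (3,3): 1 [p1], cum=1
Step 1: p0@(1,1) p1@ESC p2@ESC p3@(3,3) p4@(4,2) -> at (3,3): 1 [p3], cum=2
Step 2: p0@(2,1) p1@ESC p2@ESC p3@ESC p4@(3,2) -> at (3,3): 0 [-], cum=2
Step 3: p0@(3,1) p1@ESC p2@ESC p3@ESC p4@(3,3) -> at (3,3): 1 [p4], cum=3
Step 4: p0@(3,2) p1@ESC p2@ESC p3@ESC p4@ESC -> at (3,3): 0 [-], cum=3
Step 5: p0@(3,3) p1@ESC p2@ESC p3@ESC p4@ESC -> at (3,3): 1 [p0], cum=4
Step 6: p0@ESC p1@ESC p2@ESC p3@ESC p4@ESC -> at (3,3): 0 [-], cum=4
Total visits = 4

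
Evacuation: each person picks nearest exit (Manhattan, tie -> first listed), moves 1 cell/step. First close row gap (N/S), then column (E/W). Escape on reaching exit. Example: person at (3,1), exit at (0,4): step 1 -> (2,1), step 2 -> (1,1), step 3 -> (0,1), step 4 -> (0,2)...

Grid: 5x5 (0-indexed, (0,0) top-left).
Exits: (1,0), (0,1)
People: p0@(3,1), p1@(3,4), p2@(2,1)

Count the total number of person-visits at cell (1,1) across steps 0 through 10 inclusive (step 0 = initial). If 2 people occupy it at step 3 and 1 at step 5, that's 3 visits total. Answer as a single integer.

Answer: 3

Derivation:
Step 0: p0@(3,1) p1@(3,4) p2@(2,1) -> at (1,1): 0 [-], cum=0
Step 1: p0@(2,1) p1@(2,4) p2@(1,1) -> at (1,1): 1 [p2], cum=1
Step 2: p0@(1,1) p1@(1,4) p2@ESC -> at (1,1): 1 [p0], cum=2
Step 3: p0@ESC p1@(1,3) p2@ESC -> at (1,1): 0 [-], cum=2
Step 4: p0@ESC p1@(1,2) p2@ESC -> at (1,1): 0 [-], cum=2
Step 5: p0@ESC p1@(1,1) p2@ESC -> at (1,1): 1 [p1], cum=3
Step 6: p0@ESC p1@ESC p2@ESC -> at (1,1): 0 [-], cum=3
Total visits = 3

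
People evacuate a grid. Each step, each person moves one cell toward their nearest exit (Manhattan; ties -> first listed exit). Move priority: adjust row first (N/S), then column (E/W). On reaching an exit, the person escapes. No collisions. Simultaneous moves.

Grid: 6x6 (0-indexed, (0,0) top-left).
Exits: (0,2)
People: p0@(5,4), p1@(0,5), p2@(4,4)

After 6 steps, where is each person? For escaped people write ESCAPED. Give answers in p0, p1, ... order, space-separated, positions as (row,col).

Step 1: p0:(5,4)->(4,4) | p1:(0,5)->(0,4) | p2:(4,4)->(3,4)
Step 2: p0:(4,4)->(3,4) | p1:(0,4)->(0,3) | p2:(3,4)->(2,4)
Step 3: p0:(3,4)->(2,4) | p1:(0,3)->(0,2)->EXIT | p2:(2,4)->(1,4)
Step 4: p0:(2,4)->(1,4) | p1:escaped | p2:(1,4)->(0,4)
Step 5: p0:(1,4)->(0,4) | p1:escaped | p2:(0,4)->(0,3)
Step 6: p0:(0,4)->(0,3) | p1:escaped | p2:(0,3)->(0,2)->EXIT

(0,3) ESCAPED ESCAPED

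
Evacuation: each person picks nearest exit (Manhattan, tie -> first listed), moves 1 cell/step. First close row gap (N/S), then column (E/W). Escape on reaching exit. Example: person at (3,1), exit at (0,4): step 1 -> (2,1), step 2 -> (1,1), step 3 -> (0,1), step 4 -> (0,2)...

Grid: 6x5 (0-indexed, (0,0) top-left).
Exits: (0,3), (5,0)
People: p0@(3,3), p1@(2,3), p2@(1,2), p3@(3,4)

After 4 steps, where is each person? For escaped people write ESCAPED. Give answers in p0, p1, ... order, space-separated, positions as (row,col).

Step 1: p0:(3,3)->(2,3) | p1:(2,3)->(1,3) | p2:(1,2)->(0,2) | p3:(3,4)->(2,4)
Step 2: p0:(2,3)->(1,3) | p1:(1,3)->(0,3)->EXIT | p2:(0,2)->(0,3)->EXIT | p3:(2,4)->(1,4)
Step 3: p0:(1,3)->(0,3)->EXIT | p1:escaped | p2:escaped | p3:(1,4)->(0,4)
Step 4: p0:escaped | p1:escaped | p2:escaped | p3:(0,4)->(0,3)->EXIT

ESCAPED ESCAPED ESCAPED ESCAPED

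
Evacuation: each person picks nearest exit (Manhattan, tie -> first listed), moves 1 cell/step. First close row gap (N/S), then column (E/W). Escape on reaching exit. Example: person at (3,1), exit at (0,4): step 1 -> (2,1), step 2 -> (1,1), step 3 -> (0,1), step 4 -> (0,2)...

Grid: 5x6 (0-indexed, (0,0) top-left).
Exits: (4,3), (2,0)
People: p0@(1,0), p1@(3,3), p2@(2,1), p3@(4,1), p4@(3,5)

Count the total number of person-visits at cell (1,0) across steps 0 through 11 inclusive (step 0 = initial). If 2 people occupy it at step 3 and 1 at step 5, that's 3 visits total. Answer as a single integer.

Answer: 1

Derivation:
Step 0: p0@(1,0) p1@(3,3) p2@(2,1) p3@(4,1) p4@(3,5) -> at (1,0): 1 [p0], cum=1
Step 1: p0@ESC p1@ESC p2@ESC p3@(4,2) p4@(4,5) -> at (1,0): 0 [-], cum=1
Step 2: p0@ESC p1@ESC p2@ESC p3@ESC p4@(4,4) -> at (1,0): 0 [-], cum=1
Step 3: p0@ESC p1@ESC p2@ESC p3@ESC p4@ESC -> at (1,0): 0 [-], cum=1
Total visits = 1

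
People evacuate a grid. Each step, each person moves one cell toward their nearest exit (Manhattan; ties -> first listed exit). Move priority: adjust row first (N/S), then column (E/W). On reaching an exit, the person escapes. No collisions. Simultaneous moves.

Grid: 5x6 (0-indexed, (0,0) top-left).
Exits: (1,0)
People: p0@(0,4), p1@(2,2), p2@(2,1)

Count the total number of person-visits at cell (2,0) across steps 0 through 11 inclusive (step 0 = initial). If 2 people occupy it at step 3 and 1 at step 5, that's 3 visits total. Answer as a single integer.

Step 0: p0@(0,4) p1@(2,2) p2@(2,1) -> at (2,0): 0 [-], cum=0
Step 1: p0@(1,4) p1@(1,2) p2@(1,1) -> at (2,0): 0 [-], cum=0
Step 2: p0@(1,3) p1@(1,1) p2@ESC -> at (2,0): 0 [-], cum=0
Step 3: p0@(1,2) p1@ESC p2@ESC -> at (2,0): 0 [-], cum=0
Step 4: p0@(1,1) p1@ESC p2@ESC -> at (2,0): 0 [-], cum=0
Step 5: p0@ESC p1@ESC p2@ESC -> at (2,0): 0 [-], cum=0
Total visits = 0

Answer: 0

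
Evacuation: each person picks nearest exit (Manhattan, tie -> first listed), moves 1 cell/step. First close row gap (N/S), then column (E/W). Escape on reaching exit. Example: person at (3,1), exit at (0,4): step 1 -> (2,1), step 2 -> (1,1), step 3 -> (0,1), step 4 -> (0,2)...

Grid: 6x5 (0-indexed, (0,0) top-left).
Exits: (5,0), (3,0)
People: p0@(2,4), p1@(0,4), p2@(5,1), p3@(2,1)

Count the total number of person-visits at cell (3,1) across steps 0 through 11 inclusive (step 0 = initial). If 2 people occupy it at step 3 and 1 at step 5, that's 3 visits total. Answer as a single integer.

Answer: 3

Derivation:
Step 0: p0@(2,4) p1@(0,4) p2@(5,1) p3@(2,1) -> at (3,1): 0 [-], cum=0
Step 1: p0@(3,4) p1@(1,4) p2@ESC p3@(3,1) -> at (3,1): 1 [p3], cum=1
Step 2: p0@(3,3) p1@(2,4) p2@ESC p3@ESC -> at (3,1): 0 [-], cum=1
Step 3: p0@(3,2) p1@(3,4) p2@ESC p3@ESC -> at (3,1): 0 [-], cum=1
Step 4: p0@(3,1) p1@(3,3) p2@ESC p3@ESC -> at (3,1): 1 [p0], cum=2
Step 5: p0@ESC p1@(3,2) p2@ESC p3@ESC -> at (3,1): 0 [-], cum=2
Step 6: p0@ESC p1@(3,1) p2@ESC p3@ESC -> at (3,1): 1 [p1], cum=3
Step 7: p0@ESC p1@ESC p2@ESC p3@ESC -> at (3,1): 0 [-], cum=3
Total visits = 3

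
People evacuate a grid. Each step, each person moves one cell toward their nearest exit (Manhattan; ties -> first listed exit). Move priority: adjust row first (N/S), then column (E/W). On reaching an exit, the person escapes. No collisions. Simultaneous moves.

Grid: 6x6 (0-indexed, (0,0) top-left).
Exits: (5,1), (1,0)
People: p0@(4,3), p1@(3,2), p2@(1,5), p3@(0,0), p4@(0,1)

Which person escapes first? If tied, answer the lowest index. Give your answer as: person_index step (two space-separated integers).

Step 1: p0:(4,3)->(5,3) | p1:(3,2)->(4,2) | p2:(1,5)->(1,4) | p3:(0,0)->(1,0)->EXIT | p4:(0,1)->(1,1)
Step 2: p0:(5,3)->(5,2) | p1:(4,2)->(5,2) | p2:(1,4)->(1,3) | p3:escaped | p4:(1,1)->(1,0)->EXIT
Step 3: p0:(5,2)->(5,1)->EXIT | p1:(5,2)->(5,1)->EXIT | p2:(1,3)->(1,2) | p3:escaped | p4:escaped
Step 4: p0:escaped | p1:escaped | p2:(1,2)->(1,1) | p3:escaped | p4:escaped
Step 5: p0:escaped | p1:escaped | p2:(1,1)->(1,0)->EXIT | p3:escaped | p4:escaped
Exit steps: [3, 3, 5, 1, 2]
First to escape: p3 at step 1

Answer: 3 1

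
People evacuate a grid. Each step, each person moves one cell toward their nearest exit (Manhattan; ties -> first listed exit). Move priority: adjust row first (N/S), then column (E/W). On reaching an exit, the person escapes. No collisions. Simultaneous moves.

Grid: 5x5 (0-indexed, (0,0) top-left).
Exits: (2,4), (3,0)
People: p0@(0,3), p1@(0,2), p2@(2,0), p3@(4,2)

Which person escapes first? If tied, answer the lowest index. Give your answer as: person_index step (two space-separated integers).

Answer: 2 1

Derivation:
Step 1: p0:(0,3)->(1,3) | p1:(0,2)->(1,2) | p2:(2,0)->(3,0)->EXIT | p3:(4,2)->(3,2)
Step 2: p0:(1,3)->(2,3) | p1:(1,2)->(2,2) | p2:escaped | p3:(3,2)->(3,1)
Step 3: p0:(2,3)->(2,4)->EXIT | p1:(2,2)->(2,3) | p2:escaped | p3:(3,1)->(3,0)->EXIT
Step 4: p0:escaped | p1:(2,3)->(2,4)->EXIT | p2:escaped | p3:escaped
Exit steps: [3, 4, 1, 3]
First to escape: p2 at step 1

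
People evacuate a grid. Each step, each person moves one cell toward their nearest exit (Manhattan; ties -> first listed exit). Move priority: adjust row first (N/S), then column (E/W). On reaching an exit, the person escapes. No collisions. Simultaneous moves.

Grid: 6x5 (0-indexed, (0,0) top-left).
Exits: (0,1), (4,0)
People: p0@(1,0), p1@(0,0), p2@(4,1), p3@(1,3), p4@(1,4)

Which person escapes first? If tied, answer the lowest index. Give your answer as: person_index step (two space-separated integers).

Step 1: p0:(1,0)->(0,0) | p1:(0,0)->(0,1)->EXIT | p2:(4,1)->(4,0)->EXIT | p3:(1,3)->(0,3) | p4:(1,4)->(0,4)
Step 2: p0:(0,0)->(0,1)->EXIT | p1:escaped | p2:escaped | p3:(0,3)->(0,2) | p4:(0,4)->(0,3)
Step 3: p0:escaped | p1:escaped | p2:escaped | p3:(0,2)->(0,1)->EXIT | p4:(0,3)->(0,2)
Step 4: p0:escaped | p1:escaped | p2:escaped | p3:escaped | p4:(0,2)->(0,1)->EXIT
Exit steps: [2, 1, 1, 3, 4]
First to escape: p1 at step 1

Answer: 1 1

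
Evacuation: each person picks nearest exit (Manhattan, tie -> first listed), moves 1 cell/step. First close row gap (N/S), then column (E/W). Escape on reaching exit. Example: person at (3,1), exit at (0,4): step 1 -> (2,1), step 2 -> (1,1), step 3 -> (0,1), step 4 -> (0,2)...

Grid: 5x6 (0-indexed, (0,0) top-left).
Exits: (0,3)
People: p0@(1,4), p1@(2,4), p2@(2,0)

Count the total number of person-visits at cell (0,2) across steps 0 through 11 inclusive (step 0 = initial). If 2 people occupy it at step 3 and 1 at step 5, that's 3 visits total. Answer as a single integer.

Answer: 1

Derivation:
Step 0: p0@(1,4) p1@(2,4) p2@(2,0) -> at (0,2): 0 [-], cum=0
Step 1: p0@(0,4) p1@(1,4) p2@(1,0) -> at (0,2): 0 [-], cum=0
Step 2: p0@ESC p1@(0,4) p2@(0,0) -> at (0,2): 0 [-], cum=0
Step 3: p0@ESC p1@ESC p2@(0,1) -> at (0,2): 0 [-], cum=0
Step 4: p0@ESC p1@ESC p2@(0,2) -> at (0,2): 1 [p2], cum=1
Step 5: p0@ESC p1@ESC p2@ESC -> at (0,2): 0 [-], cum=1
Total visits = 1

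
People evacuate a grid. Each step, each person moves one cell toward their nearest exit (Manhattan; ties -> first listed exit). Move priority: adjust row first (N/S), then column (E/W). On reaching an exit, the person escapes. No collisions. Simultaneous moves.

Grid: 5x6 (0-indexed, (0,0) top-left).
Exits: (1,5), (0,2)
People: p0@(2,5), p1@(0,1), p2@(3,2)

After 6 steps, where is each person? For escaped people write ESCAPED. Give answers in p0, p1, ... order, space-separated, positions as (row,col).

Step 1: p0:(2,5)->(1,5)->EXIT | p1:(0,1)->(0,2)->EXIT | p2:(3,2)->(2,2)
Step 2: p0:escaped | p1:escaped | p2:(2,2)->(1,2)
Step 3: p0:escaped | p1:escaped | p2:(1,2)->(0,2)->EXIT

ESCAPED ESCAPED ESCAPED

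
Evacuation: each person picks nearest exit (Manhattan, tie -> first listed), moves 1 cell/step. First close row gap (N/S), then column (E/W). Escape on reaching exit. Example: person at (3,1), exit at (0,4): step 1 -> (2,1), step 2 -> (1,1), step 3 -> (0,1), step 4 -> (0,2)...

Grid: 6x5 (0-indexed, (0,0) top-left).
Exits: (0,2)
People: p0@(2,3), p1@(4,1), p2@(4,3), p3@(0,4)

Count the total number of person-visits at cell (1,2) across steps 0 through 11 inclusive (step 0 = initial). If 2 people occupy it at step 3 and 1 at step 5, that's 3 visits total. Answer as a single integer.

Answer: 0

Derivation:
Step 0: p0@(2,3) p1@(4,1) p2@(4,3) p3@(0,4) -> at (1,2): 0 [-], cum=0
Step 1: p0@(1,3) p1@(3,1) p2@(3,3) p3@(0,3) -> at (1,2): 0 [-], cum=0
Step 2: p0@(0,3) p1@(2,1) p2@(2,3) p3@ESC -> at (1,2): 0 [-], cum=0
Step 3: p0@ESC p1@(1,1) p2@(1,3) p3@ESC -> at (1,2): 0 [-], cum=0
Step 4: p0@ESC p1@(0,1) p2@(0,3) p3@ESC -> at (1,2): 0 [-], cum=0
Step 5: p0@ESC p1@ESC p2@ESC p3@ESC -> at (1,2): 0 [-], cum=0
Total visits = 0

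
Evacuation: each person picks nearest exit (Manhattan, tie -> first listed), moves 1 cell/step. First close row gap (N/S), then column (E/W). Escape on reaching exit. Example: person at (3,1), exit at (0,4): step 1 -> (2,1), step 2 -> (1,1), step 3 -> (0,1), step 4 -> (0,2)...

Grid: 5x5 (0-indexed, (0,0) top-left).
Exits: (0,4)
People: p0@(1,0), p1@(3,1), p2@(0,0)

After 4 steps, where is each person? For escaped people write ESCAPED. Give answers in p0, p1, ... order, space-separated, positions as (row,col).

Step 1: p0:(1,0)->(0,0) | p1:(3,1)->(2,1) | p2:(0,0)->(0,1)
Step 2: p0:(0,0)->(0,1) | p1:(2,1)->(1,1) | p2:(0,1)->(0,2)
Step 3: p0:(0,1)->(0,2) | p1:(1,1)->(0,1) | p2:(0,2)->(0,3)
Step 4: p0:(0,2)->(0,3) | p1:(0,1)->(0,2) | p2:(0,3)->(0,4)->EXIT

(0,3) (0,2) ESCAPED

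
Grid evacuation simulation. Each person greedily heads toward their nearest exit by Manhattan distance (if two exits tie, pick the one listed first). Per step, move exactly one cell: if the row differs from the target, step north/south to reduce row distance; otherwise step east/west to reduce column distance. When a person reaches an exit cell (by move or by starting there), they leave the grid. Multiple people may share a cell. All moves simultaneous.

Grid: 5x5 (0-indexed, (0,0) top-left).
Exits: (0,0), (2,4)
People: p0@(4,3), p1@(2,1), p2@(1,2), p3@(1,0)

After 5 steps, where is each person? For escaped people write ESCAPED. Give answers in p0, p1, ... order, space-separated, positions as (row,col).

Step 1: p0:(4,3)->(3,3) | p1:(2,1)->(1,1) | p2:(1,2)->(0,2) | p3:(1,0)->(0,0)->EXIT
Step 2: p0:(3,3)->(2,3) | p1:(1,1)->(0,1) | p2:(0,2)->(0,1) | p3:escaped
Step 3: p0:(2,3)->(2,4)->EXIT | p1:(0,1)->(0,0)->EXIT | p2:(0,1)->(0,0)->EXIT | p3:escaped

ESCAPED ESCAPED ESCAPED ESCAPED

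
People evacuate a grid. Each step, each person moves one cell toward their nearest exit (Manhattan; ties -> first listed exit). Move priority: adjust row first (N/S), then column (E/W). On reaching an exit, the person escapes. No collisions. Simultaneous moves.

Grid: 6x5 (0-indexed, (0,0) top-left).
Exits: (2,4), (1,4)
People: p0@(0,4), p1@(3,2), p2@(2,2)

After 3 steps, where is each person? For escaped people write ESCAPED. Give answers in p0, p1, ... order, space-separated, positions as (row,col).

Step 1: p0:(0,4)->(1,4)->EXIT | p1:(3,2)->(2,2) | p2:(2,2)->(2,3)
Step 2: p0:escaped | p1:(2,2)->(2,3) | p2:(2,3)->(2,4)->EXIT
Step 3: p0:escaped | p1:(2,3)->(2,4)->EXIT | p2:escaped

ESCAPED ESCAPED ESCAPED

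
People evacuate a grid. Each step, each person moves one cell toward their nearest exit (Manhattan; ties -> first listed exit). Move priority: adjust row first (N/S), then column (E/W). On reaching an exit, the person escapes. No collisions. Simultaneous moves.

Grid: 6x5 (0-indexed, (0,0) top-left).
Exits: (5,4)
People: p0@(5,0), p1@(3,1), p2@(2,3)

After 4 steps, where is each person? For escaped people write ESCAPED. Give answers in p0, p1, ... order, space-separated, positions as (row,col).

Step 1: p0:(5,0)->(5,1) | p1:(3,1)->(4,1) | p2:(2,3)->(3,3)
Step 2: p0:(5,1)->(5,2) | p1:(4,1)->(5,1) | p2:(3,3)->(4,3)
Step 3: p0:(5,2)->(5,3) | p1:(5,1)->(5,2) | p2:(4,3)->(5,3)
Step 4: p0:(5,3)->(5,4)->EXIT | p1:(5,2)->(5,3) | p2:(5,3)->(5,4)->EXIT

ESCAPED (5,3) ESCAPED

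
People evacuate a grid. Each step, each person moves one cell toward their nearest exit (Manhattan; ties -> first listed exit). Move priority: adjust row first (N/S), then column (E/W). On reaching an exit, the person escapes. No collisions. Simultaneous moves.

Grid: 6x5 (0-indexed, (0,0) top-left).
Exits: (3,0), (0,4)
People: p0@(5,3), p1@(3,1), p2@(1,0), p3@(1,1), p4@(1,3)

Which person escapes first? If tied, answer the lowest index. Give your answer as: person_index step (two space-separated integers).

Answer: 1 1

Derivation:
Step 1: p0:(5,3)->(4,3) | p1:(3,1)->(3,0)->EXIT | p2:(1,0)->(2,0) | p3:(1,1)->(2,1) | p4:(1,3)->(0,3)
Step 2: p0:(4,3)->(3,3) | p1:escaped | p2:(2,0)->(3,0)->EXIT | p3:(2,1)->(3,1) | p4:(0,3)->(0,4)->EXIT
Step 3: p0:(3,3)->(3,2) | p1:escaped | p2:escaped | p3:(3,1)->(3,0)->EXIT | p4:escaped
Step 4: p0:(3,2)->(3,1) | p1:escaped | p2:escaped | p3:escaped | p4:escaped
Step 5: p0:(3,1)->(3,0)->EXIT | p1:escaped | p2:escaped | p3:escaped | p4:escaped
Exit steps: [5, 1, 2, 3, 2]
First to escape: p1 at step 1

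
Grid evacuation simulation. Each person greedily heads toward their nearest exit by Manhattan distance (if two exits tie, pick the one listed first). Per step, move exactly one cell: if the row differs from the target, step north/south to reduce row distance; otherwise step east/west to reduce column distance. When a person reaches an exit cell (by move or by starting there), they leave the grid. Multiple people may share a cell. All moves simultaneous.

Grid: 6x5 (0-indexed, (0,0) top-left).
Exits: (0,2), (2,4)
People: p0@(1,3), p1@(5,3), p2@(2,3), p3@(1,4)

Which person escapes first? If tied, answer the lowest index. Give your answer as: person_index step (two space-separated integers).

Step 1: p0:(1,3)->(0,3) | p1:(5,3)->(4,3) | p2:(2,3)->(2,4)->EXIT | p3:(1,4)->(2,4)->EXIT
Step 2: p0:(0,3)->(0,2)->EXIT | p1:(4,3)->(3,3) | p2:escaped | p3:escaped
Step 3: p0:escaped | p1:(3,3)->(2,3) | p2:escaped | p3:escaped
Step 4: p0:escaped | p1:(2,3)->(2,4)->EXIT | p2:escaped | p3:escaped
Exit steps: [2, 4, 1, 1]
First to escape: p2 at step 1

Answer: 2 1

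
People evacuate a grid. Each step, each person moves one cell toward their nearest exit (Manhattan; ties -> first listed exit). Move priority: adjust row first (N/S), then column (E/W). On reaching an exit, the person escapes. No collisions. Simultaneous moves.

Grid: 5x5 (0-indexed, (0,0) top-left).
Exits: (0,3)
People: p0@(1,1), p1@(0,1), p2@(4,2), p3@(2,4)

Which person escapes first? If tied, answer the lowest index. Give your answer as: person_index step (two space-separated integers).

Answer: 1 2

Derivation:
Step 1: p0:(1,1)->(0,1) | p1:(0,1)->(0,2) | p2:(4,2)->(3,2) | p3:(2,4)->(1,4)
Step 2: p0:(0,1)->(0,2) | p1:(0,2)->(0,3)->EXIT | p2:(3,2)->(2,2) | p3:(1,4)->(0,4)
Step 3: p0:(0,2)->(0,3)->EXIT | p1:escaped | p2:(2,2)->(1,2) | p3:(0,4)->(0,3)->EXIT
Step 4: p0:escaped | p1:escaped | p2:(1,2)->(0,2) | p3:escaped
Step 5: p0:escaped | p1:escaped | p2:(0,2)->(0,3)->EXIT | p3:escaped
Exit steps: [3, 2, 5, 3]
First to escape: p1 at step 2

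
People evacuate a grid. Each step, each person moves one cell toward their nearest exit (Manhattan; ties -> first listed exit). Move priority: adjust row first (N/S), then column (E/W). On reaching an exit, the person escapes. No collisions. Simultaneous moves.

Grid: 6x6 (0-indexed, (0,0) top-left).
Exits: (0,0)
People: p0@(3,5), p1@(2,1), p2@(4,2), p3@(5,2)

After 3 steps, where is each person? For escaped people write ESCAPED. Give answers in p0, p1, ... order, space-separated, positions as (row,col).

Step 1: p0:(3,5)->(2,5) | p1:(2,1)->(1,1) | p2:(4,2)->(3,2) | p3:(5,2)->(4,2)
Step 2: p0:(2,5)->(1,5) | p1:(1,1)->(0,1) | p2:(3,2)->(2,2) | p3:(4,2)->(3,2)
Step 3: p0:(1,5)->(0,5) | p1:(0,1)->(0,0)->EXIT | p2:(2,2)->(1,2) | p3:(3,2)->(2,2)

(0,5) ESCAPED (1,2) (2,2)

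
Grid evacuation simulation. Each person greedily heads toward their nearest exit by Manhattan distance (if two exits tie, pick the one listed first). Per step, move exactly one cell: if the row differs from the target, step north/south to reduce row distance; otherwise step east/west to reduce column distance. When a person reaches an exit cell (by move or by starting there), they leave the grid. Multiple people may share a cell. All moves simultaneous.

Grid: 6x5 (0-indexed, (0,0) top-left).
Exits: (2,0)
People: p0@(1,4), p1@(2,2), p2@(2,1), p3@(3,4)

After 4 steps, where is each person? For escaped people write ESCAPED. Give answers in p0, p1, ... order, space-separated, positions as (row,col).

Step 1: p0:(1,4)->(2,4) | p1:(2,2)->(2,1) | p2:(2,1)->(2,0)->EXIT | p3:(3,4)->(2,4)
Step 2: p0:(2,4)->(2,3) | p1:(2,1)->(2,0)->EXIT | p2:escaped | p3:(2,4)->(2,3)
Step 3: p0:(2,3)->(2,2) | p1:escaped | p2:escaped | p3:(2,3)->(2,2)
Step 4: p0:(2,2)->(2,1) | p1:escaped | p2:escaped | p3:(2,2)->(2,1)

(2,1) ESCAPED ESCAPED (2,1)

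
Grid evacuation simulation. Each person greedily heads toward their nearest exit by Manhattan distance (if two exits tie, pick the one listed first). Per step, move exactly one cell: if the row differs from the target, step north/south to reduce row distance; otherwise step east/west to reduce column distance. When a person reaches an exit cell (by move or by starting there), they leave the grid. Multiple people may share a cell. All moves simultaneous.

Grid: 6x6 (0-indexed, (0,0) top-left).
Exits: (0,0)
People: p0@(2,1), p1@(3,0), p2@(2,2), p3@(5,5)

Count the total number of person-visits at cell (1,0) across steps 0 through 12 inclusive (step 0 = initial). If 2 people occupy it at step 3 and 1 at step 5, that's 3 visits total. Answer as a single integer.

Step 0: p0@(2,1) p1@(3,0) p2@(2,2) p3@(5,5) -> at (1,0): 0 [-], cum=0
Step 1: p0@(1,1) p1@(2,0) p2@(1,2) p3@(4,5) -> at (1,0): 0 [-], cum=0
Step 2: p0@(0,1) p1@(1,0) p2@(0,2) p3@(3,5) -> at (1,0): 1 [p1], cum=1
Step 3: p0@ESC p1@ESC p2@(0,1) p3@(2,5) -> at (1,0): 0 [-], cum=1
Step 4: p0@ESC p1@ESC p2@ESC p3@(1,5) -> at (1,0): 0 [-], cum=1
Step 5: p0@ESC p1@ESC p2@ESC p3@(0,5) -> at (1,0): 0 [-], cum=1
Step 6: p0@ESC p1@ESC p2@ESC p3@(0,4) -> at (1,0): 0 [-], cum=1
Step 7: p0@ESC p1@ESC p2@ESC p3@(0,3) -> at (1,0): 0 [-], cum=1
Step 8: p0@ESC p1@ESC p2@ESC p3@(0,2) -> at (1,0): 0 [-], cum=1
Step 9: p0@ESC p1@ESC p2@ESC p3@(0,1) -> at (1,0): 0 [-], cum=1
Step 10: p0@ESC p1@ESC p2@ESC p3@ESC -> at (1,0): 0 [-], cum=1
Total visits = 1

Answer: 1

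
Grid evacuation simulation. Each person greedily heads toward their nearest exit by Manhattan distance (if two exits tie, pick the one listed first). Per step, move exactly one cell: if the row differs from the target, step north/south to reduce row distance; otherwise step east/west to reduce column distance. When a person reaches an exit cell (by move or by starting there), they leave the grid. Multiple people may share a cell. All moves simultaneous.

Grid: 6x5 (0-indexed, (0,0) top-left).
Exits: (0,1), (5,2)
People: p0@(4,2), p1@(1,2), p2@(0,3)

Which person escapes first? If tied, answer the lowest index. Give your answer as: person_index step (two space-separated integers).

Answer: 0 1

Derivation:
Step 1: p0:(4,2)->(5,2)->EXIT | p1:(1,2)->(0,2) | p2:(0,3)->(0,2)
Step 2: p0:escaped | p1:(0,2)->(0,1)->EXIT | p2:(0,2)->(0,1)->EXIT
Exit steps: [1, 2, 2]
First to escape: p0 at step 1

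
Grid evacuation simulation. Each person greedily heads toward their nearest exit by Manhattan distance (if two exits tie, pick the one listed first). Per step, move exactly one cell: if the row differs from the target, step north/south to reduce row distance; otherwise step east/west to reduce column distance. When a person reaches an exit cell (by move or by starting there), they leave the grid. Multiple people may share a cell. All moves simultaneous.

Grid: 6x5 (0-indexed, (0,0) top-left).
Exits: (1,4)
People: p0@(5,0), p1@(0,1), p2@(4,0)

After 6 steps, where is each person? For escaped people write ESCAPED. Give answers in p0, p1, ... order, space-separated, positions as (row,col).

Step 1: p0:(5,0)->(4,0) | p1:(0,1)->(1,1) | p2:(4,0)->(3,0)
Step 2: p0:(4,0)->(3,0) | p1:(1,1)->(1,2) | p2:(3,0)->(2,0)
Step 3: p0:(3,0)->(2,0) | p1:(1,2)->(1,3) | p2:(2,0)->(1,0)
Step 4: p0:(2,0)->(1,0) | p1:(1,3)->(1,4)->EXIT | p2:(1,0)->(1,1)
Step 5: p0:(1,0)->(1,1) | p1:escaped | p2:(1,1)->(1,2)
Step 6: p0:(1,1)->(1,2) | p1:escaped | p2:(1,2)->(1,3)

(1,2) ESCAPED (1,3)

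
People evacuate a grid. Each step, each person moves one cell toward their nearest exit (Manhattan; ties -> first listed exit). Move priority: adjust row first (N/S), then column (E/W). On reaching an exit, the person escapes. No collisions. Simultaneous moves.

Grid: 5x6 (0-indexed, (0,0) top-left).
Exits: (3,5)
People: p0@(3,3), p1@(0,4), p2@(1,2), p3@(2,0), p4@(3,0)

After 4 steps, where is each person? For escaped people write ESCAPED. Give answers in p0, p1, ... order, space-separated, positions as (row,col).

Step 1: p0:(3,3)->(3,4) | p1:(0,4)->(1,4) | p2:(1,2)->(2,2) | p3:(2,0)->(3,0) | p4:(3,0)->(3,1)
Step 2: p0:(3,4)->(3,5)->EXIT | p1:(1,4)->(2,4) | p2:(2,2)->(3,2) | p3:(3,0)->(3,1) | p4:(3,1)->(3,2)
Step 3: p0:escaped | p1:(2,4)->(3,4) | p2:(3,2)->(3,3) | p3:(3,1)->(3,2) | p4:(3,2)->(3,3)
Step 4: p0:escaped | p1:(3,4)->(3,5)->EXIT | p2:(3,3)->(3,4) | p3:(3,2)->(3,3) | p4:(3,3)->(3,4)

ESCAPED ESCAPED (3,4) (3,3) (3,4)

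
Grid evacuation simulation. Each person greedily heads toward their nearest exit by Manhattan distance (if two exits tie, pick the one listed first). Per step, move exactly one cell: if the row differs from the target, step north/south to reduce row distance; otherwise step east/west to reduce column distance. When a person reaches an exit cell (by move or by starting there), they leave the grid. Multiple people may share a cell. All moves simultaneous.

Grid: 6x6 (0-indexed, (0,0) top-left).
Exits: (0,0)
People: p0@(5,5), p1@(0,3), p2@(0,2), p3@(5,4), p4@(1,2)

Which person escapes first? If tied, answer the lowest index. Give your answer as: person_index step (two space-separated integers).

Answer: 2 2

Derivation:
Step 1: p0:(5,5)->(4,5) | p1:(0,3)->(0,2) | p2:(0,2)->(0,1) | p3:(5,4)->(4,4) | p4:(1,2)->(0,2)
Step 2: p0:(4,5)->(3,5) | p1:(0,2)->(0,1) | p2:(0,1)->(0,0)->EXIT | p3:(4,4)->(3,4) | p4:(0,2)->(0,1)
Step 3: p0:(3,5)->(2,5) | p1:(0,1)->(0,0)->EXIT | p2:escaped | p3:(3,4)->(2,4) | p4:(0,1)->(0,0)->EXIT
Step 4: p0:(2,5)->(1,5) | p1:escaped | p2:escaped | p3:(2,4)->(1,4) | p4:escaped
Step 5: p0:(1,5)->(0,5) | p1:escaped | p2:escaped | p3:(1,4)->(0,4) | p4:escaped
Step 6: p0:(0,5)->(0,4) | p1:escaped | p2:escaped | p3:(0,4)->(0,3) | p4:escaped
Step 7: p0:(0,4)->(0,3) | p1:escaped | p2:escaped | p3:(0,3)->(0,2) | p4:escaped
Step 8: p0:(0,3)->(0,2) | p1:escaped | p2:escaped | p3:(0,2)->(0,1) | p4:escaped
Step 9: p0:(0,2)->(0,1) | p1:escaped | p2:escaped | p3:(0,1)->(0,0)->EXIT | p4:escaped
Step 10: p0:(0,1)->(0,0)->EXIT | p1:escaped | p2:escaped | p3:escaped | p4:escaped
Exit steps: [10, 3, 2, 9, 3]
First to escape: p2 at step 2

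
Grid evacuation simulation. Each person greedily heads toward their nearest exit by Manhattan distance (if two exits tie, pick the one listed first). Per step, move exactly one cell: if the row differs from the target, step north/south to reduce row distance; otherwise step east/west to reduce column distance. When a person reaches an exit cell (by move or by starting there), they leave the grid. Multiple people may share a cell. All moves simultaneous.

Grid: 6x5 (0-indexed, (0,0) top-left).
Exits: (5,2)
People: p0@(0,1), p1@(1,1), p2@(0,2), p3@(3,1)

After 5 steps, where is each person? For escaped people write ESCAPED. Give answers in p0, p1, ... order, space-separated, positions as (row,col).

Step 1: p0:(0,1)->(1,1) | p1:(1,1)->(2,1) | p2:(0,2)->(1,2) | p3:(3,1)->(4,1)
Step 2: p0:(1,1)->(2,1) | p1:(2,1)->(3,1) | p2:(1,2)->(2,2) | p3:(4,1)->(5,1)
Step 3: p0:(2,1)->(3,1) | p1:(3,1)->(4,1) | p2:(2,2)->(3,2) | p3:(5,1)->(5,2)->EXIT
Step 4: p0:(3,1)->(4,1) | p1:(4,1)->(5,1) | p2:(3,2)->(4,2) | p3:escaped
Step 5: p0:(4,1)->(5,1) | p1:(5,1)->(5,2)->EXIT | p2:(4,2)->(5,2)->EXIT | p3:escaped

(5,1) ESCAPED ESCAPED ESCAPED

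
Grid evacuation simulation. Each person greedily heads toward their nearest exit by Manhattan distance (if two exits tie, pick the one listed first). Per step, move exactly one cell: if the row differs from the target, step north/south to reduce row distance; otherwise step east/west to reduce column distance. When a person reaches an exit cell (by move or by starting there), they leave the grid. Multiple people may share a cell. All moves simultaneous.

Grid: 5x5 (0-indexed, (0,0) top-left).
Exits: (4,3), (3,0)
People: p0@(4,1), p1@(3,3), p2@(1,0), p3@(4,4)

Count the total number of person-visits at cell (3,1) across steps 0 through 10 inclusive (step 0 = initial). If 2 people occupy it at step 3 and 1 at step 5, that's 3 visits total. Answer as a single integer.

Step 0: p0@(4,1) p1@(3,3) p2@(1,0) p3@(4,4) -> at (3,1): 0 [-], cum=0
Step 1: p0@(4,2) p1@ESC p2@(2,0) p3@ESC -> at (3,1): 0 [-], cum=0
Step 2: p0@ESC p1@ESC p2@ESC p3@ESC -> at (3,1): 0 [-], cum=0
Total visits = 0

Answer: 0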